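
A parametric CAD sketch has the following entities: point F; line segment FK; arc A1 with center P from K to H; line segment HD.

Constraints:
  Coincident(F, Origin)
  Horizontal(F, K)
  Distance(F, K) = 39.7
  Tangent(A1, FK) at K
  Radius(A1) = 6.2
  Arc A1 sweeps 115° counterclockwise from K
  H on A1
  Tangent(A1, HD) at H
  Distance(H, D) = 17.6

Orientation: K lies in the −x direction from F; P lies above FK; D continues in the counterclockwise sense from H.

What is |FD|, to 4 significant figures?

48.35

On A1, K sits at bearing -90° from P; a 115° counterclockwise sweep puts H at bearing 25°, so H = P + 6.2·(cos 25°, sin 25°) = (-34.08, 8.820). The tangent condition forces PH to be normal to HD, so HD runs along (−sin 25°, cos 25°); with |HD| = 17.6, D = (-41.52, 24.77). Then |FD| = |D − F| = 48.35.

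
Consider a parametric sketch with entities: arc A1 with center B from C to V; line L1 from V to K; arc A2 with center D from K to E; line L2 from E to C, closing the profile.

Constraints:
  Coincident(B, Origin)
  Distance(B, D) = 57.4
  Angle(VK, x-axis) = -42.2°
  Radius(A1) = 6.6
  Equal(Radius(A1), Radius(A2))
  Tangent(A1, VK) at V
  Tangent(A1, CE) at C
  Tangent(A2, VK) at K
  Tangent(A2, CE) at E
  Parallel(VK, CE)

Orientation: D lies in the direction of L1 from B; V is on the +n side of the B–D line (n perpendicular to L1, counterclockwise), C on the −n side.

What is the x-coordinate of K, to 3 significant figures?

47.0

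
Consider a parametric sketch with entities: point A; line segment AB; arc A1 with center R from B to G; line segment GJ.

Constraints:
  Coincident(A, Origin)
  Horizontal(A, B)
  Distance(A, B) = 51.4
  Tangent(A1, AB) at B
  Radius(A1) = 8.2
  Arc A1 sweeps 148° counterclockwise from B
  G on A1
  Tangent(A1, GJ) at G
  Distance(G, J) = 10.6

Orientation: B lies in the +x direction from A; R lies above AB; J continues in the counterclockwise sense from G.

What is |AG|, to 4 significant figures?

57.77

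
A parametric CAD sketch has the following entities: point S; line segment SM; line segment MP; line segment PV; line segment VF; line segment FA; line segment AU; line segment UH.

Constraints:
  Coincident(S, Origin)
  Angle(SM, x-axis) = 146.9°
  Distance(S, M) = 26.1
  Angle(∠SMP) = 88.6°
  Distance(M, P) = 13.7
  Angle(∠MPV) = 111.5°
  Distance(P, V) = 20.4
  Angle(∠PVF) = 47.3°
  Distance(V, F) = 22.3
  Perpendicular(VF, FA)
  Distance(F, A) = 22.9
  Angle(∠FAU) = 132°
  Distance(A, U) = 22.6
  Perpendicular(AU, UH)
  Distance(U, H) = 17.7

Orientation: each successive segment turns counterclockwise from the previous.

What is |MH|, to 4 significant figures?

36.13

∠FAU = 132.0° gives AU at -142.5° from the x-axis; with |AU| = 22.6, U = (-53.23, -1.396). The perpendicularity gives UH at right angles to AU, so UH runs at -52.50°; with |UH| = 17.7, H = (-42.45, -15.44). Then |MH| = |H − M| = 36.13.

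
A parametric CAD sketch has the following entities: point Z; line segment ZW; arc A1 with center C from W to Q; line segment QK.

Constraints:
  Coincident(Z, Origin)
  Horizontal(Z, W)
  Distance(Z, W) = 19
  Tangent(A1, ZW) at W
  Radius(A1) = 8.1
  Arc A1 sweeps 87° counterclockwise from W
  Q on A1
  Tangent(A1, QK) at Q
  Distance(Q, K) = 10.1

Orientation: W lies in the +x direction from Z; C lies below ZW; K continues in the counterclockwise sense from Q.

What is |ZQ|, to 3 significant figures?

13.3

Z is at the origin; ZW is horizontal with |ZW| = 19.0 and W on the +x side, so W = (19.0, 0.00). A1 meets ZW tangentially, so CW is at right angles to ZW, so C = W + (0, -8.1) = (19.0, -8.10). On A1, W sits at bearing 90° from C; an 87° counterclockwise sweep puts Q at bearing 177°, so Q = C + 8.1·(cos 177°, sin 177°) = (10.9, -7.68). Then |ZQ| = |Q − Z| = 13.3.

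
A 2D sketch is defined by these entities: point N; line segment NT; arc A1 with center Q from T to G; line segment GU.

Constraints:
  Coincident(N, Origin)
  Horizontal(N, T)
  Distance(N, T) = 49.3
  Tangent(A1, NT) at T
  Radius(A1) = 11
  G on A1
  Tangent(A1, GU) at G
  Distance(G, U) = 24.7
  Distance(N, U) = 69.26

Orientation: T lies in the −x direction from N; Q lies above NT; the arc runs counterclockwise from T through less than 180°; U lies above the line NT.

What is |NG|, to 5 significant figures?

45.588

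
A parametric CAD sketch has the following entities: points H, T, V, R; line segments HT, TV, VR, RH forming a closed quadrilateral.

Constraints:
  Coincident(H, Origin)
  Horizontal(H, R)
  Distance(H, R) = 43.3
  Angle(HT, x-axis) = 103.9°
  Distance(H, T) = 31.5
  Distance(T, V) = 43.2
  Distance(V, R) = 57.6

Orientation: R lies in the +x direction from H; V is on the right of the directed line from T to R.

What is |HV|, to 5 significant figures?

17.867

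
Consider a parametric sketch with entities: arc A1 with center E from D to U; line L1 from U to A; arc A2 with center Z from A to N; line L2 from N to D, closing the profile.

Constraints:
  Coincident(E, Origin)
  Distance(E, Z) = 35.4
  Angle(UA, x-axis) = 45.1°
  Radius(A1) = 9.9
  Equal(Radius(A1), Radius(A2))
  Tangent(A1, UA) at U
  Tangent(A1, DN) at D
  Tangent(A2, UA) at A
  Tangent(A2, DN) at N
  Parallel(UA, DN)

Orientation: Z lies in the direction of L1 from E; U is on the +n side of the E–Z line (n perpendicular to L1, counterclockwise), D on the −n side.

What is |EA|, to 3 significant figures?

36.8

Tangency of A1 to both parallel lines with radius 9.9 puts U and D at E ± 9.9·n: U = (-7.01, 6.99), D = (7.01, -6.99). Equal radii place A and N the same way about Z: A = Z + 9.9·n = (18.0, 32.1), N = Z − 9.9·n = (32.0, 18.1). Then |EA| = |A − E| = 36.8.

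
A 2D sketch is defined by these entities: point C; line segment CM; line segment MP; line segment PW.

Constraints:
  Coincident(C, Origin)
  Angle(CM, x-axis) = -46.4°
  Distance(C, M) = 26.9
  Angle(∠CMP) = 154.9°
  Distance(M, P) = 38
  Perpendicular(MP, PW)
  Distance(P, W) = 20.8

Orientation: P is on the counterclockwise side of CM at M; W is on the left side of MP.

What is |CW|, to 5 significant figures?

63.063

∠CMP = 154.9°, so MP runs at -46.4° + (180° − 154.9°) = -21.300° from the x-axis; with |MP| = 38.0, P = M + 38.0·(cos -21.300°, sin -21.300°) = (53.955, -33.284). MP ⟂ PW; with |PW| = 20.8 on the left of MP, W = P + 20.8·(0.36325, 0.93169) = (61.511, -13.905). Then |CW| = |W − C| = 63.063.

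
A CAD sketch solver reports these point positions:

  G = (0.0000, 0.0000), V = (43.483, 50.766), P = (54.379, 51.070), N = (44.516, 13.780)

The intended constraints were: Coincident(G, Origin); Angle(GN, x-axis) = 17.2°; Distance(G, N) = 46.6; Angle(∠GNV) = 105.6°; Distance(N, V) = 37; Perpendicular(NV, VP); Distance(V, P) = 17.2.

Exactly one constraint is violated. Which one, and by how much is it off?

Distance(V, P) = 17.2 — off by 6.30.

G = (0.00, 0.00) ✓; GN at 17.20° ✓; |GN| = 46.60 ✓; ∠GNV = 105.6° ✓; |NV| = 37.00 ✓; ∠(NV, VP) = 90.00° ✓; |VP| = 10.90 ✗.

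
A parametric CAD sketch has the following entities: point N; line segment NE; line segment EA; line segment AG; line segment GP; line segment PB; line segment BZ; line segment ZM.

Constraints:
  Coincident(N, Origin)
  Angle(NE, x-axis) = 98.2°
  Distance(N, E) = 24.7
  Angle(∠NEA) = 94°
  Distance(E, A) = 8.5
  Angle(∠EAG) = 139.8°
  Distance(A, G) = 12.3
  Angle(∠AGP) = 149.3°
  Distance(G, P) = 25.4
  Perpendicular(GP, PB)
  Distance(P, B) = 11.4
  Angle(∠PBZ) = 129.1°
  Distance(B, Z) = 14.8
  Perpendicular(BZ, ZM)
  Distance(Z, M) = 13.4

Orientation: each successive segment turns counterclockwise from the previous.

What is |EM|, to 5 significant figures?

19.237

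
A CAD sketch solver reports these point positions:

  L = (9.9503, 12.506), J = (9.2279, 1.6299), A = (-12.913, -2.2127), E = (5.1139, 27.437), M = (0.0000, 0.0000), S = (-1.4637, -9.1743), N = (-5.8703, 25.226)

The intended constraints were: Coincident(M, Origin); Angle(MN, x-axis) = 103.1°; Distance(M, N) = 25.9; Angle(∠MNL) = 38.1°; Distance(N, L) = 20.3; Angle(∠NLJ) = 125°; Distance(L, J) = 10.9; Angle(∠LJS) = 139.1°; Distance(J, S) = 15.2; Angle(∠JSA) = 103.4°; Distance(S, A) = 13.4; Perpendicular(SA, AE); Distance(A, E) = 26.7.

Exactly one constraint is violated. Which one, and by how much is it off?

Distance(A, E) = 26.7 — off by 8.00.

M = (0.00, 0.00) ✓; MN at 103.1° ✓; |MN| = 25.90 ✓; ∠MNL = 38.10° ✓; |NL| = 20.30 ✓; ∠NLJ = 125.0° ✓; |LJ| = 10.90 ✓; ∠LJS = 139.1° ✓; |JS| = 15.20 ✓; ∠JSA = 103.4° ✓; |SA| = 13.40 ✓; ∠(SA, AE) = 90.00° ✓; |AE| = 34.70 ✗.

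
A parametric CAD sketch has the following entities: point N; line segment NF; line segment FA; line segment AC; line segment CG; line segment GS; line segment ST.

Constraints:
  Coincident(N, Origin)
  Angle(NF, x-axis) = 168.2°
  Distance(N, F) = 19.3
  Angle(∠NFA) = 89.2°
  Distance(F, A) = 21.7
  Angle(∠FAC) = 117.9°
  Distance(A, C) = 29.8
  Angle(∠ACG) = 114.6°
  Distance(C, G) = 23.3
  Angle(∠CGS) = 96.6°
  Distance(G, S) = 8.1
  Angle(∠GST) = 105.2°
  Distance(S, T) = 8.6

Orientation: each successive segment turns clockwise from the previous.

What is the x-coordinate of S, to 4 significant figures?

23.96

N is at the origin; NF runs at 168.2° with length 19.3, so F = (-18.89, 3.947). ∠NFA = 89.2° gives FA at 77.40° from the x-axis; with |FA| = 21.7, A = (-14.16, 25.12). ∠FAC = 117.9° gives AC at 15.30° from the x-axis; with |AC| = 29.8, C = (14.59, 32.99). ∠ACG = 114.6° gives CG at -50.10° from the x-axis; with |CG| = 23.3, G = (29.53, 15.11). ∠CGS = 96.6° gives GS at -133.5° from the x-axis; with |GS| = 8.1, S = (23.96, 9.237). So S.x = 23.96.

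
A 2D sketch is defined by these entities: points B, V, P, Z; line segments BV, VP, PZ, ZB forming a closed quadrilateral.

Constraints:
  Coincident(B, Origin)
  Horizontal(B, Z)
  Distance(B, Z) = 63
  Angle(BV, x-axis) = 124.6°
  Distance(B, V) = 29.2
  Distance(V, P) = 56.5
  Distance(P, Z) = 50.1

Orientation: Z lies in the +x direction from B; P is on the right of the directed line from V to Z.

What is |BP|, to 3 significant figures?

27.4

B is at the origin; BZ is horizontal with |BZ| = 63.0 and Z in +x, so Z = (63.0, 0). BV runs at 124.6° with |BV| = 29.2, so V = (-16.6, 24.0). P is determined by |VP| = 56.5 and |PZ| = 50.1 together: it lies at the intersection of circle(V, 56.5) and circle(Z, 50.1). With |VZ| = 83.1, the foot of the radical line on VZ is 45.7 from V and the perpendicular offset is √(56.5² − 45.7²) = 33.3. Taking the right-of-VZ solution: P = (17.5, -21.0).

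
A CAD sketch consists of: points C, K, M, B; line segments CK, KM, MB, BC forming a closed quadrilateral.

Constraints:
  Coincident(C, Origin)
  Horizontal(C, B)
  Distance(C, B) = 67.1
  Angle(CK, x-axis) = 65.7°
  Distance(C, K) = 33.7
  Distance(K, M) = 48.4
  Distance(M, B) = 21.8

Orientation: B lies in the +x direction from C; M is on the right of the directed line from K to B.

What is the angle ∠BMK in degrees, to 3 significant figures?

117°

C is at the origin; C and B share the same y with |CB| = 67.1 and B in +x, so B = (67.1, 0). CK runs at 65.7° with |CK| = 33.7, so K = (13.9, 30.7). M is determined by |KM| = 48.4 and |MB| = 21.8 together: it lies at the intersection of circle(K, 48.4) and circle(B, 21.8). With |KB| = 61.5, the foot of the radical line on KB is 45.9 from K and the perpendicular offset is √(48.4² − 45.9²) = 15.3. Taking the right-of-KB solution: M = (46.0, -5.48).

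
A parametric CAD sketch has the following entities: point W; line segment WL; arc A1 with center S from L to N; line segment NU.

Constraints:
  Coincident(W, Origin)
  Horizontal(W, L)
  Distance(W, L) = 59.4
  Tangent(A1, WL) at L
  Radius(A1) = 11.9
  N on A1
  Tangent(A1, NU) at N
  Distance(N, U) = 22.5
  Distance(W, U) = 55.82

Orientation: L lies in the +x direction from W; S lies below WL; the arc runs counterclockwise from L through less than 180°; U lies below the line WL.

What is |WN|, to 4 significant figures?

48.74

W is at the origin; WL is horizontal with |WL| = 59.4 and L on the +x side, so L = (59.40, 0.000). Since A1 is tangent to WL there, SL ⟂ WL, so S = L + (0, -11.9) = (59.40, -11.90). Since SN ⟂ NU (tangency), |SU| = √(11.9² + 22.5²) = 25.45 regardless of where N sits on A1. So U lies on both circle(W, 55.82) and circle(S, 25.45); the below-WL intersection is U = (45.07, -32.93). N is the foot of the tangent from U: N = (47.57, -10.57).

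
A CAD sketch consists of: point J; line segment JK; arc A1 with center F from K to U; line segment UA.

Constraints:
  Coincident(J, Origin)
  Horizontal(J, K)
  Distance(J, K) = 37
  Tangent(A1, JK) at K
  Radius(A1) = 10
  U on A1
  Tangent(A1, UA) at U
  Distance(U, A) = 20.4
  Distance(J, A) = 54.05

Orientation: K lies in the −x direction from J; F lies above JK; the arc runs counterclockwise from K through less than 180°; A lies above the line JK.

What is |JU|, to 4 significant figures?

34.21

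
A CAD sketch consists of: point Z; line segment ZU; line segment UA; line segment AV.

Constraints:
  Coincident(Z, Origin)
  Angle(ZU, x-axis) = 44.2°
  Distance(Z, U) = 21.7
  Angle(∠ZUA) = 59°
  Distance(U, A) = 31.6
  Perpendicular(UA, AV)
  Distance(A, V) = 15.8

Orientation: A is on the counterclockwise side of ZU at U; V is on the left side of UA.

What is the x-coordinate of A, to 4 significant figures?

-14.99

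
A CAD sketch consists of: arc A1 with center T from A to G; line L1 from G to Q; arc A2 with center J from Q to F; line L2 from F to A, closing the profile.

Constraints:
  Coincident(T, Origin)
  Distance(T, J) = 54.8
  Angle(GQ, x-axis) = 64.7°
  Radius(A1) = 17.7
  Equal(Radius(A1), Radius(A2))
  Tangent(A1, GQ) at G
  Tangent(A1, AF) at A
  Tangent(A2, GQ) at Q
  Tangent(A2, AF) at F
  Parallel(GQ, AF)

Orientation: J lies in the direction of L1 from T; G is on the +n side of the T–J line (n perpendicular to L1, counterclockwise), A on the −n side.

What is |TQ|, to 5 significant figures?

57.588

The slot axis is L1's direction at 64.7°, so u = (cos 64.7°, sin 64.7°) = (0.42736, 0.90408) and n = (−sin 64.7°, cos 64.7°) = (-0.90408, 0.42736). T is at the origin and J lies 54.8 along u from T, so J = 54.8·u = (23.419, 49.544). Tangency of A1 to both parallel lines with radius 17.7 puts G and A at T ± 17.7·n: G = (-16.002, 7.5642), A = (16.002, -7.5642). Equal radii place Q and F the same way about J: Q = J + 17.7·n = (7.4169, 57.108), F = J − 17.7·n = (39.421, 41.979). Then |TQ| = |Q − T| = 57.588.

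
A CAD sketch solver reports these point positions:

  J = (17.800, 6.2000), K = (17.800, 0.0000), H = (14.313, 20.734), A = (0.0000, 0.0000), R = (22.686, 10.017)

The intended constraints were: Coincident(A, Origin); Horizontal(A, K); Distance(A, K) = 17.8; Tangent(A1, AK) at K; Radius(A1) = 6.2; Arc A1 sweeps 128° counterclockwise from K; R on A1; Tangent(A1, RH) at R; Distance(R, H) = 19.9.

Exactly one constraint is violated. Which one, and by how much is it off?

Distance(R, H) = 19.9 — off by 6.30.

A = (0.00, 0.00) ✓; A.y = 0.00, K.y = 0.00 ✓; |AK| = 17.80 ✓; ∠(JK, KA) = 90.00° ✓; |JK| = 6.200 ✓; bearing(J→R) − bearing(J→K) = 128.0° ✓; |JR| = 6.200 ✓; ∠(JR, RH) = 90.00° ✓; |RH| = 13.60 ✗.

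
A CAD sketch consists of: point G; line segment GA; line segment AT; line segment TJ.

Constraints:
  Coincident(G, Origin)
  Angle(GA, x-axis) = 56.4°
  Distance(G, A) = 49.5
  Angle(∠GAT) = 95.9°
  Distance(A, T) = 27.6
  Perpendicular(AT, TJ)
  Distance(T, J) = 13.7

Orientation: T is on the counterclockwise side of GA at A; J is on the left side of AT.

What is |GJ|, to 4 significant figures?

48.29

∠GAT = 95.9°, so AT runs at 56.4° + (180° − 95.9°) = 140.5° from the x-axis; with |AT| = 27.6, T = A + 27.6·(cos 140.5°, sin 140.5°) = (6.096, 58.79). AT is perpendicular to TJ; with |TJ| = 13.7 on the left of AT, J = T + 13.7·(-0.6361, -0.7716) = (-2.618, 48.21). Then |GJ| = |J − G| = 48.29.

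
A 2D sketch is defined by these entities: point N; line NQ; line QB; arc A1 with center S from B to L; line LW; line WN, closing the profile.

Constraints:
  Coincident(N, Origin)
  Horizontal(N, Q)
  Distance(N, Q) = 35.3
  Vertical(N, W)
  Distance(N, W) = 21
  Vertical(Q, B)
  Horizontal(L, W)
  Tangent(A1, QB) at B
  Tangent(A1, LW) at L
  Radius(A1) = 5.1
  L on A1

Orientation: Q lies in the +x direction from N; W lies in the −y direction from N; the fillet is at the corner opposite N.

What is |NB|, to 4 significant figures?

38.72

N is at the origin; NQ is horizontal with |NQ| = 35.3 and Q on the +x side, so Q = (35.30, 0.000). N and W share the same x with |NW| = 21.0 and W on the −y side, so W = (0.000, -21.00). The virtual corner opposite N is at (35.30, -21.00). The tangent condition forces SB to be normal to QB and tangency of A1 to LW means the radius SL is perpendicular to LW, with radius 5.1, so the center S sits 5.1 in from both sides at S = (30.20, -15.90). That places the tangent points at B = (35.30, -15.90) on QB and L = (30.20, -21.00) on LW. Then |NB| = |B − N| = 38.72.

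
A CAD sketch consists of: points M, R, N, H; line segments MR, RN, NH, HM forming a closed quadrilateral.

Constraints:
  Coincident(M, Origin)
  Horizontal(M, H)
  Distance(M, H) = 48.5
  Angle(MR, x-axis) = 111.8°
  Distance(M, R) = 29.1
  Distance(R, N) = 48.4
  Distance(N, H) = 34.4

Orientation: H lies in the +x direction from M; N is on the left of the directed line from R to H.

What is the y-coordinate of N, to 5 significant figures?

32.519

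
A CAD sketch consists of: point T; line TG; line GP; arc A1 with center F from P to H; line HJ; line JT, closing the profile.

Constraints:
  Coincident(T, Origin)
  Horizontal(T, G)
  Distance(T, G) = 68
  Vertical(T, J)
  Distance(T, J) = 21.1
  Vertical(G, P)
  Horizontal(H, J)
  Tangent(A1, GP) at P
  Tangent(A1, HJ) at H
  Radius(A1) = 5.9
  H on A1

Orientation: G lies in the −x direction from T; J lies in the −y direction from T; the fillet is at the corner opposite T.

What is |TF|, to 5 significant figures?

63.933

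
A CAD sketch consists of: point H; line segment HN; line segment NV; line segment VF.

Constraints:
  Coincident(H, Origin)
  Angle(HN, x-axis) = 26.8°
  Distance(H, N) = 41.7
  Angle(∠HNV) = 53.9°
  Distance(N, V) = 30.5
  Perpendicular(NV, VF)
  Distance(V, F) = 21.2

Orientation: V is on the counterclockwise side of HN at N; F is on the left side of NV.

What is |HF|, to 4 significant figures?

13.83

∠HNV = 53.9°, so NV runs at 26.8° + (180° − 53.9°) = 152.9° from the x-axis; with |NV| = 30.5, V = N + 30.5·(cos 152.9°, sin 152.9°) = (10.07, 32.70). The perpendicularity gives VF at right angles to NV; with |VF| = 21.2 on the left of NV, F = V + 21.2·(-0.4555, -0.8902) = (0.4118, 13.82). Then |HF| = |F − H| = 13.83.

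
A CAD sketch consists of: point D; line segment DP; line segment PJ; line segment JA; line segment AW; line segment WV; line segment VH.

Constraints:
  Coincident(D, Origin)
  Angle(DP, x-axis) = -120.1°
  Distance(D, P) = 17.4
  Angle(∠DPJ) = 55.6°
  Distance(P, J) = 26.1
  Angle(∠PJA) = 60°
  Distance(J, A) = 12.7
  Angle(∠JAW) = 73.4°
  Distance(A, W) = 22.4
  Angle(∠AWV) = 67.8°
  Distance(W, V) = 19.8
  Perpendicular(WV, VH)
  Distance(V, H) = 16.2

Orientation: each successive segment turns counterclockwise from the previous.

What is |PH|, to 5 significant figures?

28.801

∠AWV = 67.8° gives WV at -16.900° from the x-axis; with |WV| = 19.8, V = (14.961, -25.745). The perpendicularity gives VH at right angles to WV, so VH runs at 73.100°; with |VH| = 16.2, H = (19.671, -10.244). Then |PH| = |H − P| = 28.801.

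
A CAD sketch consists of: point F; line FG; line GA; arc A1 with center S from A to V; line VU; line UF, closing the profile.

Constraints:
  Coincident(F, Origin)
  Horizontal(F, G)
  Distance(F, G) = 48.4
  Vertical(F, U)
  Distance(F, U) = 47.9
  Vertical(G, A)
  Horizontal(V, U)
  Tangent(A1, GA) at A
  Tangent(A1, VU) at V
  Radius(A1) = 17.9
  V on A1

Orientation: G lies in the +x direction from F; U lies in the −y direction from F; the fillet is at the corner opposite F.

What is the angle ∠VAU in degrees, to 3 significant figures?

24.7°

F is at the origin; F and G share the same y with |FG| = 48.4 and G on the +x side, so G = (48.4, 0.00). FU is vertical with |FU| = 47.9 and U on the −y side, so U = (0.00, -47.9). The virtual corner opposite F is at (48.4, -47.9). A1 meets GA tangentially, so SA is at right angles to GA and since A1 is tangent to VU there, SV ⟂ VU, with radius 17.9, so the center S sits 17.9 in from both sides at S = (30.5, -30.0). That places the tangent points at A = (48.4, -30.0) on GA and V = (30.5, -47.9) on VU. Then cos ∠VAU = AV·AU / (|AV||AU|), giving 24.7°.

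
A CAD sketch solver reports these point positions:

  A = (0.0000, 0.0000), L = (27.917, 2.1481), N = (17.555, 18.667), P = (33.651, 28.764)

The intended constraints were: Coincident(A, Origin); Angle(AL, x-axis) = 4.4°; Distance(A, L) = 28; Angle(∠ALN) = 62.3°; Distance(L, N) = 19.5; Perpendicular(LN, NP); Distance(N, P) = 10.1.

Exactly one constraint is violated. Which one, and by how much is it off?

Distance(N, P) = 10.1 — off by 8.90.

A = (0.00, 0.00) ✓; AL at 4.400° ✓; |AL| = 28.00 ✓; ∠ALN = 62.30° ✓; |LN| = 19.50 ✓; ∠(LN, NP) = 90.00° ✓; |NP| = 19.00 ✗.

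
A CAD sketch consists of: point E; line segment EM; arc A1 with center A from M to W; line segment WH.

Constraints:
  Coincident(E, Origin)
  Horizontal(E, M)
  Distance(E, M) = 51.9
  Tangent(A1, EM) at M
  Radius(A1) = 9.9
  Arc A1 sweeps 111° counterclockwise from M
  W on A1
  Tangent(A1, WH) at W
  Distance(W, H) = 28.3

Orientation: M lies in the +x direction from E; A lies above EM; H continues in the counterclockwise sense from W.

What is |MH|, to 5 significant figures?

39.878

On A1, M sits at bearing -90° from A; a 111° counterclockwise sweep puts W at bearing 21°, so W = A + 9.9·(cos 21°, sin 21°) = (61.142, 13.448). A1 meets WH tangentially, so AW is at right angles to WH, so WH runs along (−sin 21°, cos 21°); with |WH| = 28.3, H = (51.001, 39.868). Then |MH| = |H − M| = 39.878.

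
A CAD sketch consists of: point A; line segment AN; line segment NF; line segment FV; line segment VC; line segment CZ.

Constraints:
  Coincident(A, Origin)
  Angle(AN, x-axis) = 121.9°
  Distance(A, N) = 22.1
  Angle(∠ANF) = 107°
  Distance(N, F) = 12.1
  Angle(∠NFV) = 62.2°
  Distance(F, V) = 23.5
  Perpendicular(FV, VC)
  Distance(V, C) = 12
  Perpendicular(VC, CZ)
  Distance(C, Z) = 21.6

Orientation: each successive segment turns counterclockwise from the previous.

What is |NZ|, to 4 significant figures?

3.961

A is at the origin; AN runs at 121.9° with length 22.1, so N = (-11.68, 18.76). ∠ANF = 107.0° gives NF at -165.1° from the x-axis; with |NF| = 12.1, F = (-23.37, 15.65). ∠NFV = 62.2° gives FV at -47.30° from the x-axis; with |FV| = 23.5, V = (-7.435, -1.620). FV is perpendicular to VC, so VC runs at 42.70°; with |VC| = 12.0, C = (1.384, 6.518). VC is perpendicular to CZ, so CZ runs at 132.7°; with |CZ| = 21.6, Z = (-13.26, 22.39). Then |NZ| = |Z − N| = 3.961.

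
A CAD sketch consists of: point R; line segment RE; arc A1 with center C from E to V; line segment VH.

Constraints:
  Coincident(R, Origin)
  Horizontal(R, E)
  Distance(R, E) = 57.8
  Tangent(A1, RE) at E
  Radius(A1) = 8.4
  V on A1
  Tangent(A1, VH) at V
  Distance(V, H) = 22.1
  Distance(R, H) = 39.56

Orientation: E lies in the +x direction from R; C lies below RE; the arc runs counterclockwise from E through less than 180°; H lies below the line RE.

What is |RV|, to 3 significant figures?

52.2

Checks: R.y = 0.00, E.y = 0.00 ✓; |CV| = 8.400 ✓; ∠(CV, VH) = 90.00° ✓; |VH| = 22.10 ✓; |RH| = 39.56 ✓.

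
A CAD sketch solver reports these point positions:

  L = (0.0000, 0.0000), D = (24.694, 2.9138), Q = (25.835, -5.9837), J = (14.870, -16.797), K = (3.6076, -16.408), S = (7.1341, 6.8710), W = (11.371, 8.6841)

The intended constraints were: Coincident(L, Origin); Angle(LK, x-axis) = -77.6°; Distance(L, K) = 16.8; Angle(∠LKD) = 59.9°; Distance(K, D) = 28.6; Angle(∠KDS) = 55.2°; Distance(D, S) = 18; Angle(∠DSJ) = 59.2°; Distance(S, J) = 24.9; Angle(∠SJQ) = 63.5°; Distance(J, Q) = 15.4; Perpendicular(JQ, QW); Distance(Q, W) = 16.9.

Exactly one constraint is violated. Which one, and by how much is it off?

Distance(Q, W) = 16.9 — off by 3.70.

L = (0.00, 0.00) ✓; LK at -77.60° ✓; |LK| = 16.80 ✓; ∠LKD = 59.90° ✓; |KD| = 28.60 ✓; ∠KDS = 55.20° ✓; |DS| = 18.00 ✓; ∠DSJ = 59.20° ✓; |SJ| = 24.90 ✓; ∠SJQ = 63.50° ✓; |JQ| = 15.40 ✓; ∠(JQ, QW) = 90.00° ✓; |QW| = 20.60 ✗.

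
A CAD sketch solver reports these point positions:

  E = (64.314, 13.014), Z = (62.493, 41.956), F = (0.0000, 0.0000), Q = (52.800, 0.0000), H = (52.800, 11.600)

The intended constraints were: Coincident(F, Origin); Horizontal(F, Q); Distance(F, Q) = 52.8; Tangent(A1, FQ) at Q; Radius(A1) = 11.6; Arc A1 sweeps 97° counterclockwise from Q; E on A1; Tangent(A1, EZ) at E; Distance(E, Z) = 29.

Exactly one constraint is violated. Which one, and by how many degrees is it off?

Tangent(A1, EZ) at E — off by 3.40°.

F = (0.00, 0.00) ✓; F.y = 0.00, Q.y = 0.00 ✓; |FQ| = 52.80 ✓; ∠(HQ, QF) = 90.00° ✓; |HQ| = 11.60 ✓; bearing(H→E) − bearing(H→Q) = 97.00° ✓; |HE| = 11.60 ✓; ∠(HE, EZ) = 93.40° ✗; |EZ| = 29.00 ✓.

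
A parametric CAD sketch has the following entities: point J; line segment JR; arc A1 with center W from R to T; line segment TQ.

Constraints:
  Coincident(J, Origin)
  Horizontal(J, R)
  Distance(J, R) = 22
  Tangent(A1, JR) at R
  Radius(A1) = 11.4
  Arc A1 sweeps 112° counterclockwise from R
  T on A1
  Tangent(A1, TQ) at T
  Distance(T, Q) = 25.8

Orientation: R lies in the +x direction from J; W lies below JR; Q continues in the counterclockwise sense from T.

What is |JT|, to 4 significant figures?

19.40

J is at the origin; JR is horizontal with |JR| = 22.0 and R on the +x side, so R = (22.00, 0.000). A1 meets JR tangentially, so WR is at right angles to JR, so W = R + (0, -11.4) = (22.00, -11.40). On A1, R sits at bearing 90° from W; a 112° counterclockwise sweep puts T at bearing 202°, so T = W + 11.4·(cos 202°, sin 202°) = (11.43, -15.67). Then |JT| = |T − J| = 19.40.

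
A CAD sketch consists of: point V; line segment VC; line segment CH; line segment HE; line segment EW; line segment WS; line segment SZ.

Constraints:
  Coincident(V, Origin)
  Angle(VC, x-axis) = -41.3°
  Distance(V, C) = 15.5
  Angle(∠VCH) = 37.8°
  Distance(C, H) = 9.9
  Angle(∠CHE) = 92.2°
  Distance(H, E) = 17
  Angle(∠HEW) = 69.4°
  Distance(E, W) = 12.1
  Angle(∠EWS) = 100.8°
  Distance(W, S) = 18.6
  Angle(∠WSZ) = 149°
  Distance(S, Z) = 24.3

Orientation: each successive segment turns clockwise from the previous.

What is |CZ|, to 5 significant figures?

29.447

∠EWS = 100.8° gives WS at -101.10° from the x-axis; with |WS| = 18.6, S = (9.7947, -15.395). ∠WSZ = 149.0° gives SZ at -132.10° from the x-axis; with |SZ| = 24.3, Z = (-6.4967, -33.425). Then |CZ| = |Z − C| = 29.447.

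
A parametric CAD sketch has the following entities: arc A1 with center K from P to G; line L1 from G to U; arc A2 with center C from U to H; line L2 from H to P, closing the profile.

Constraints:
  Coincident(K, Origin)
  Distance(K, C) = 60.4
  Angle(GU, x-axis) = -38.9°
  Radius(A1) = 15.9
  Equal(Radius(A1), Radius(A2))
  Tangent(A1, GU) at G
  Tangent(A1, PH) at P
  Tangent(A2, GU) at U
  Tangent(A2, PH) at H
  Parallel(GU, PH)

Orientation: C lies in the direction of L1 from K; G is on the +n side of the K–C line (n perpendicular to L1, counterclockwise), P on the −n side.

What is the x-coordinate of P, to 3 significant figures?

-9.98

K is at the origin and C lies 60.4 along u from K, so C = 60.4·u = (47.0, -37.9). Tangency of A1 to both parallel lines with radius 15.9 puts G and P at K ± 15.9·n: G = (9.98, 12.4), P = (-9.98, -12.4). So P.x = -9.98.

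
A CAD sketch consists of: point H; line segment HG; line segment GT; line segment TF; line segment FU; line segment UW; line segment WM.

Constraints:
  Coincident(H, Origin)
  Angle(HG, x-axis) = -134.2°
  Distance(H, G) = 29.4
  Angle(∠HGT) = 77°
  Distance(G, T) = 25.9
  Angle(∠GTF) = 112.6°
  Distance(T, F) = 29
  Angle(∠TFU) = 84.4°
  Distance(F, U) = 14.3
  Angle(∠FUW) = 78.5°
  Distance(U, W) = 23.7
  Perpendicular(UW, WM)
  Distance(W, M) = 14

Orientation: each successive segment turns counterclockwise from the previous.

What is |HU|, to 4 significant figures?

16.91

H is at the origin; HG runs at -134.2° with length 29.4, so G = (-20.50, -21.08). ∠HGT = 77.0° gives GT at -31.20° from the x-axis; with |GT| = 25.9, T = (1.657, -34.49). ∠GTF = 112.6° gives TF at 36.20° from the x-axis; with |TF| = 29.0, F = (25.06, -17.37). ∠TFU = 84.4° gives FU at 131.8° from the x-axis; with |FU| = 14.3, U = (15.53, -6.706). Then |HU| = |U − H| = 16.91.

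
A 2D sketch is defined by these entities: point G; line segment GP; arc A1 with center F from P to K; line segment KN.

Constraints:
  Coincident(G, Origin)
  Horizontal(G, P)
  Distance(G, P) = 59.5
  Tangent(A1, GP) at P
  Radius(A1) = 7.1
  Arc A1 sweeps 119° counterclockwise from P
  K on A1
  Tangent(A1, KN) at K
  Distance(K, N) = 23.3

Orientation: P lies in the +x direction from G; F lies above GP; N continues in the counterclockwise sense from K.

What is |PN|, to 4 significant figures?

31.34

On A1, P sits at bearing -90° from F; a 119° counterclockwise sweep puts K at bearing 29°, so K = F + 7.1·(cos 29°, sin 29°) = (65.71, 10.54). A1 meets KN tangentially, so FK is at right angles to KN, so KN runs along (−sin 29°, cos 29°); with |KN| = 23.3, N = (54.41, 30.92). Then |PN| = |N − P| = 31.34.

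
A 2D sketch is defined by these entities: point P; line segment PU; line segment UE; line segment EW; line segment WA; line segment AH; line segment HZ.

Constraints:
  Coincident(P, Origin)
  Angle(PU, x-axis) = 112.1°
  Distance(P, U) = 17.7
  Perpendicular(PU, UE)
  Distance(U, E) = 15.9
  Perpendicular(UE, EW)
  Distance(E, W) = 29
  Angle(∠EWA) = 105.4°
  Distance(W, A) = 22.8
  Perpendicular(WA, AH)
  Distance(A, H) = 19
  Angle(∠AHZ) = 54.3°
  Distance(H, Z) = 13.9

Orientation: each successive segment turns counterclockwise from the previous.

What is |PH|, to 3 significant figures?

11.2

P is at the origin; PU runs at 112.1° with length 17.7, so U = (-6.66, 16.4). PU ⟂ UE, so UE runs at -158°; with |UE| = 15.9, E = (-21.4, 10.4). UE ⟂ EW, so EW runs at -67.9°; with |EW| = 29.0, W = (-10.5, -16.5). ∠EWA = 105.4° gives WA at 6.70° from the x-axis; with |WA| = 22.8, A = (12.2, -13.8). The perpendicularity gives AH at right angles to WA, so AH runs at 96.7°; with |AH| = 19.0, H = (9.95, 5.08). Then |PH| = |H − P| = 11.2.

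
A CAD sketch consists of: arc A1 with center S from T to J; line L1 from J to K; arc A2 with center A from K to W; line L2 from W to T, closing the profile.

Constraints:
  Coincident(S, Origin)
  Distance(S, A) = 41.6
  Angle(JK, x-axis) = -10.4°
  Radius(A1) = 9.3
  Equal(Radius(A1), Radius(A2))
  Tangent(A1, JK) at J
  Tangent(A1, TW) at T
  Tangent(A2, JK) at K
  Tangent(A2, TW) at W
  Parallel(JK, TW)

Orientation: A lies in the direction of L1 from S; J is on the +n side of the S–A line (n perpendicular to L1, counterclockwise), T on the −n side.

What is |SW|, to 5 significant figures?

42.627

The slot axis is L1's direction at -10.4°, so u = (cos -10.4°, sin -10.4°) = (0.98357, -0.18052) and n = (−sin -10.4°, cos -10.4°) = (0.18052, 0.98357). S is at the origin and A lies 41.6 along u from S, so A = 41.6·u = (40.917, -7.5096). Tangency of A1 to both parallel lines with radius 9.3 puts J and T at S ± 9.3·n: J = (1.6788, 9.1472), T = (-1.6788, -9.1472). Equal radii place K and W the same way about A: K = A + 9.3·n = (42.595, 1.6376), W = A − 9.3·n = (39.238, -16.657). Then |SW| = |W − S| = 42.627.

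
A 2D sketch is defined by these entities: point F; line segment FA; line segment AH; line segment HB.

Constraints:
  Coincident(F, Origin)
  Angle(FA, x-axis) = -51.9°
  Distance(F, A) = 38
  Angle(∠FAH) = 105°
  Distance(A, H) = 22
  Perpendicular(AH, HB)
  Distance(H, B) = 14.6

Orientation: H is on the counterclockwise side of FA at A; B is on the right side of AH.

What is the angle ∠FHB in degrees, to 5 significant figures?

139.06°

∠FAH = 105.0°, so AH runs at -51.9° + (180° − 105.0°) = 23.100° from the x-axis; with |AH| = 22.0, H = A + 22.0·(cos 23.100°, sin 23.100°) = (43.683, -21.272). The perpendicularity gives HB at right angles to AH; with |HB| = 14.6 on the right of AH, B = H + 14.6·(0.39234, -0.91982) = (49.412, -34.702). Then cos ∠FHB = HF·HB / (|HF||HB|), giving 139.06°.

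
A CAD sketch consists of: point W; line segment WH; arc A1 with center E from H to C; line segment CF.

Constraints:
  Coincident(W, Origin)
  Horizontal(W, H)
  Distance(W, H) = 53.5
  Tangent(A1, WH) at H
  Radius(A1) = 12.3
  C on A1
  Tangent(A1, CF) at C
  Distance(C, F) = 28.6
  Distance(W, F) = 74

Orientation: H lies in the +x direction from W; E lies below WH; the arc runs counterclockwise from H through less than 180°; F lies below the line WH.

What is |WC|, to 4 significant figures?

47.77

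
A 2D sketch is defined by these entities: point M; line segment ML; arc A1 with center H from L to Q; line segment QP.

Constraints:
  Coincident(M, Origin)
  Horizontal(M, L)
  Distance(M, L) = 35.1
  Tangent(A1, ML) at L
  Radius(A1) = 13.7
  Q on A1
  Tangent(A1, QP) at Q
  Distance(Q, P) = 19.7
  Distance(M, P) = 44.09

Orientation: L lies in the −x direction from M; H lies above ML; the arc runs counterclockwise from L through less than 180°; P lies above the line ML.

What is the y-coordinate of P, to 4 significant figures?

35.80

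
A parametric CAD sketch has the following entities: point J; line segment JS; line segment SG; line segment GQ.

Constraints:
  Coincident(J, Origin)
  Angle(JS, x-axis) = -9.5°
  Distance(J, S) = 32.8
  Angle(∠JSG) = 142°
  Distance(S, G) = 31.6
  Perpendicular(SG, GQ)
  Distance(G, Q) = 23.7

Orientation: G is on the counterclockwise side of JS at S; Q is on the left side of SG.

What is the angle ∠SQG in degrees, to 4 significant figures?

53.13°

J is at the origin; JS runs at -9.5° with length 32.8, so S = 32.8·(cos -9.5°, sin -9.5°) = (32.35, -5.414). ∠JSG = 142.0°, so SG runs at -9.5° + (180° − 142.0°) = 28.50° from the x-axis; with |SG| = 31.6, G = S + 31.6·(cos 28.50°, sin 28.50°) = (60.12, 9.665). SG ⟂ GQ; with |GQ| = 23.7 on the left of SG, Q = G + 23.7·(-0.4772, 0.8788) = (48.81, 30.49). Then cos ∠SQG = QS·QG / (|QS||QG|), giving 53.13°.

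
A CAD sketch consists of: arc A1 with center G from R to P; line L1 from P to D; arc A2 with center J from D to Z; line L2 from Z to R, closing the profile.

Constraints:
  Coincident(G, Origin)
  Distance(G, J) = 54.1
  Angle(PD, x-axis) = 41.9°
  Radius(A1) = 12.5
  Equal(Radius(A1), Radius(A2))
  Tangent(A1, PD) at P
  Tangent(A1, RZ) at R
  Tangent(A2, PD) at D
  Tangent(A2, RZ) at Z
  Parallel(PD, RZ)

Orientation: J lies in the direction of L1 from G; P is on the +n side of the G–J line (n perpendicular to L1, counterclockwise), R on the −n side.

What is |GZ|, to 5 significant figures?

55.525

The slot axis is L1's direction at 41.9°, so u = (cos 41.9°, sin 41.9°) = (0.74431, 0.66783) and n = (−sin 41.9°, cos 41.9°) = (-0.66783, 0.74431). G is at the origin and J lies 54.1 along u from G, so J = 54.1·u = (40.267, 36.130). Tangency of A1 to both parallel lines with radius 12.5 puts P and R at G ± 12.5·n: P = (-8.3479, 9.3039), R = (8.3479, -9.3039). Equal radii place D and Z the same way about J: D = J + 12.5·n = (31.919, 45.434), Z = J − 12.5·n = (48.615, 26.826). Then |GZ| = |Z − G| = 55.525.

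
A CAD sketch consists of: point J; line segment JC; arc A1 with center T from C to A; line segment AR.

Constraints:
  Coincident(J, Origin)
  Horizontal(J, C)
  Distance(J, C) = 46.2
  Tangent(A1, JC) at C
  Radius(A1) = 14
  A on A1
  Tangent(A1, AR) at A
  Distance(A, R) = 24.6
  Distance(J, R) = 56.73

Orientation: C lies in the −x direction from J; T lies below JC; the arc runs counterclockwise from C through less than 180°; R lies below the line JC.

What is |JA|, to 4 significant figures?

61.01

J is at the origin; JC is horizontal with |JC| = 46.2 and C on the −x side, so C = (-46.20, 0.000). A1 meets JC tangentially, so TC is at right angles to JC, so T = C + (0, -14) = (-46.20, -14.00). Since TA ⟂ AR (tangency), |TR| = √(14.0² + 24.6²) = 28.30 regardless of where A sits on A1. So R lies on both circle(J, 56.73) and circle(T, 28.30); the below-JC intersection is R = (-38.85, -41.34). A is the foot of the tangent from R: A = (-56.15, -23.84).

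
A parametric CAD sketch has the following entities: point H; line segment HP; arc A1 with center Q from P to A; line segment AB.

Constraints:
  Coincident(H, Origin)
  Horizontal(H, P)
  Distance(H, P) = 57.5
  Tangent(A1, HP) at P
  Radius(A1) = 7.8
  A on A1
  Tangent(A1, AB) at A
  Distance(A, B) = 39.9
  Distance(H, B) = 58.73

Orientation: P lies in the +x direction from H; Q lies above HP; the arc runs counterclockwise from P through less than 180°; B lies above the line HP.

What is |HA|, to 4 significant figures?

64.87

Checks: ∠(QP, PH) = 90.00° ✓; |QP| = 7.800 ✓; |QA| = 7.800 ✓; ∠(QA, AB) = 90.00° ✓; |AB| = 39.90 ✓; |HB| = 58.73 ✓.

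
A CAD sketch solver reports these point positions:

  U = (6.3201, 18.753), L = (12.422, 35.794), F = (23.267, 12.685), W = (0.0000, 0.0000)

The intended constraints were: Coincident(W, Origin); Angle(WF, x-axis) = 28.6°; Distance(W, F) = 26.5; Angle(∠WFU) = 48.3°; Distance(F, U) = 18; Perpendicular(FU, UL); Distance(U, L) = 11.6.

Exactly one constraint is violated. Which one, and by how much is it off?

Distance(U, L) = 11.6 — off by 6.50.

W = (0.00, 0.00) ✓; WF at 28.60° ✓; |WF| = 26.50 ✓; ∠WFU = 48.30° ✓; |FU| = 18.00 ✓; ∠(FU, UL) = 90.00° ✓; |UL| = 18.10 ✗.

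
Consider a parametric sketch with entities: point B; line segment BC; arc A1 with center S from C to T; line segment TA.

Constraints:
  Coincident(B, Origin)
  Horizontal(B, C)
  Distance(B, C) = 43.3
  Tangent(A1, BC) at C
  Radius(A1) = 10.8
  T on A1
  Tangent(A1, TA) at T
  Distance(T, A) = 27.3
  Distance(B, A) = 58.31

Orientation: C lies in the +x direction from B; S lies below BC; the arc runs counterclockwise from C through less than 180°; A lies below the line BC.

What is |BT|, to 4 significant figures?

36.13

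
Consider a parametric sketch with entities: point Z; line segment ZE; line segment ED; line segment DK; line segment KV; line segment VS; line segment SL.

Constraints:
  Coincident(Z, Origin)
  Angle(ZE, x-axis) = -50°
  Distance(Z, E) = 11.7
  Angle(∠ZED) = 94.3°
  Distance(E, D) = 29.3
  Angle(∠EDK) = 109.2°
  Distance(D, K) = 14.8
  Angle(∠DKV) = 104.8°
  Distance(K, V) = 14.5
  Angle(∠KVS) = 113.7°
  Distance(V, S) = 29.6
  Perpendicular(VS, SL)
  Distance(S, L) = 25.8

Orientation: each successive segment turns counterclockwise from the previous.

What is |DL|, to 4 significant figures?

24.07

Z is at the origin; ZE runs at -50.0° with length 11.7, so E = (7.521, -8.963). ∠ZED = 94.3° gives ED at 35.70° from the x-axis; with |ED| = 29.3, D = (31.31, 8.135). ∠EDK = 109.2° gives DK at 106.5° from the x-axis; with |DK| = 14.8, K = (27.11, 22.33). ∠DKV = 104.8° gives KV at -178.3° from the x-axis; with |KV| = 14.5, V = (12.62, 21.90). ∠KVS = 113.7° gives VS at -112.0° from the x-axis; with |VS| = 29.6, S = (1.529, -5.549). VS is perpendicular to SL, so SL runs at -22.00°; with |SL| = 25.8, L = (25.45, -15.21). Then |DL| = |L − D| = 24.07.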